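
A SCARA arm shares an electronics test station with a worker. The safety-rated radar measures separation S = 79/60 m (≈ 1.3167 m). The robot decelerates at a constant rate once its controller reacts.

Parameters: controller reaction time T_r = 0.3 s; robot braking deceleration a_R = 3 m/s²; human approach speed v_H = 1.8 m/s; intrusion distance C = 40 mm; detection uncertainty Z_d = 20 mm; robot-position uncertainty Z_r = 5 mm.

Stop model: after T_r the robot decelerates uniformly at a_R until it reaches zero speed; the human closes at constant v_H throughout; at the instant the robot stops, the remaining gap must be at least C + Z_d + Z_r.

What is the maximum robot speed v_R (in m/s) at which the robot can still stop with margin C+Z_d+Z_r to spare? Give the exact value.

quadratic (1/6)·v² + (9/10)·v + (-427/600) = 0
  disc = (9/10)² − 4·(1/6)·(-427/600) = 289/225 ; √disc = 17/15
  v_R = (−(9/10) + 17/15) / (2·(1/6)) = 7/10 m/s
check:
T_s = v_R/a_R = (7/10)/3 = 0.2333 s
robot in T_r: 0.7000·0.3000 = 0.2100 m
robot under decel: 0.7000²/(2·3.0000) = 0.0817 m
human closes 1.8000·0.5333 = 0.9600 m
margins: 0.0400+0.0200+0.0050 = 0.0650 m
sum ≈ 0.2100+0.0817+0.9600+0.0650 ≈ 1.3167 m = S ✓

v_R_max = 7/10 m/s = 0.7000 m/s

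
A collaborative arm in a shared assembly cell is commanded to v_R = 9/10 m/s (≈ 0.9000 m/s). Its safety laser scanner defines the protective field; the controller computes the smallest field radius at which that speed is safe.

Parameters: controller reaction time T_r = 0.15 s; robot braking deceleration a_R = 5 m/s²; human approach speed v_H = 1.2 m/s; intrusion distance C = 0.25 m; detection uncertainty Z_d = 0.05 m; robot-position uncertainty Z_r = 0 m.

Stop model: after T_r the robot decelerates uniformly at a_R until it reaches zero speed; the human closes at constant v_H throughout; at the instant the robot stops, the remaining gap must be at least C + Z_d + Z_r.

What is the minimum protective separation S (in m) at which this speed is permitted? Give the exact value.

S_min = 114/125 m = 0.9120 m

stop time T_s = (9/10)/5 = 0.1800 s
robot covers v_R·T_r = 0.9000·0.1500 = 0.1350 m before braking
robot under decel: 0.9000²/(2·5.0000) = 0.0810 m
human over T_r+T_s: 1.2000·(0.1500+0.1800) = 0.3960 m
margins: 0.2500+0.0500+0.0000 = 0.3000 m
S_min ≈ 0.1350+0.0810+0.3960+0.3000  ⇒  S_min = 114/125 m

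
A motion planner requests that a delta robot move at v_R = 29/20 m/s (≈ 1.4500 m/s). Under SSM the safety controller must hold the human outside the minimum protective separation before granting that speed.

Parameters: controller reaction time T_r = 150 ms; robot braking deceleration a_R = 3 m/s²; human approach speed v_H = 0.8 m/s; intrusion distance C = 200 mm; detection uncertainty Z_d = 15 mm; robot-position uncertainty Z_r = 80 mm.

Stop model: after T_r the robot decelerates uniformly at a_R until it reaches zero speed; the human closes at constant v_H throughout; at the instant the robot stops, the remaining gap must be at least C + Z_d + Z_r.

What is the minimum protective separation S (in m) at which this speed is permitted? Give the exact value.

T_s = v_R/a_R = (29/20)/3 = 0.4833 s
reaction-phase robot travel = 1.4500·0.1500 = 0.2175 m
robot under decel: 1.4500²/(2·3.0000) = 0.3504 m
human over T_r+T_s: 0.8000·(0.1500+0.4833) = 0.5067 m
C+Z_d+Z_r = 0.2000+0.0150+0.0800 = 0.2950 m
S_min ≈ 0.2175+0.3504+0.5067+0.2950  ⇒  S_min = 3287/2400 m

S_min = 3287/2400 m = 1.3696 m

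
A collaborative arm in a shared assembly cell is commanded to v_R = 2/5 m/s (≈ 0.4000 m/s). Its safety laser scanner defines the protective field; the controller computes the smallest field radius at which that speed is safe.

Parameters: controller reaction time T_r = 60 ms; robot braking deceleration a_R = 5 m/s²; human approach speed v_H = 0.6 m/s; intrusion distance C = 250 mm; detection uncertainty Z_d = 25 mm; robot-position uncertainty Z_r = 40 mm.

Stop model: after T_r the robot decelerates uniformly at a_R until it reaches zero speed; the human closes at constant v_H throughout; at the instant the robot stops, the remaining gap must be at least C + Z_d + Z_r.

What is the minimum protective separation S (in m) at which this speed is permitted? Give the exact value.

braking lasts T_s = (2/5)/5 = 0.0800 s
robot covers v_R·T_r = 0.4000·0.0600 = 0.0240 m before braking
braking distance = 0.4000²/(2·5.0000) = 0.0160 m
human over T_r+T_s: 0.6000·(0.0600+0.0800) = 0.0840 m
margins: 0.2500+0.0250+0.0400 = 0.3150 m
S_min ≈ 0.0240+0.0160+0.0840+0.3150  ⇒  S_min = 439/1000 m

S_min = 439/1000 m = 0.4390 m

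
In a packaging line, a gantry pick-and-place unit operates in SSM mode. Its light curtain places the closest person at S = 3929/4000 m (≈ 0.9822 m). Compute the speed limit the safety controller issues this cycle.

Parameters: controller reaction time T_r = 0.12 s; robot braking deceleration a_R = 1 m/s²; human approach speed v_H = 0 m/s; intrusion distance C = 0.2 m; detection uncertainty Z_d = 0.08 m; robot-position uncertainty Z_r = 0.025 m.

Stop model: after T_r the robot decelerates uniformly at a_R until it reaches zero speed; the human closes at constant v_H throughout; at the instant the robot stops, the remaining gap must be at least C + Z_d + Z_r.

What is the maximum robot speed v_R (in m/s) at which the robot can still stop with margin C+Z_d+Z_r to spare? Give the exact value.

quadratic (1/2)·v² + (3/25)·v + (-2709/4000) = 0
  disc = (3/25)² − 4·(1/2)·(-2709/4000) = 13689/10000 ; √disc = 117/100
  v_R = (−(3/25) + 117/100) / (2·(1/2)) = 21/20 m/s
check:
stop time T_s = (21/20)/1 = 1.0500 s
robot in T_r: 1.0500·0.1200 = 0.1260 m
braking distance = 1.0500²/(2·1.0000) = 0.5513 m
human closes 0.0000·1.1700 = 0.0000 m
residual clearance needed = 0.2000+0.0800+0.0250 = 0.3050 m
sum ≈ 0.1260+0.5513+0.0000+0.3050 ≈ 0.9822 m = S ✓

v_R_max = 21/20 m/s = 1.0500 m/s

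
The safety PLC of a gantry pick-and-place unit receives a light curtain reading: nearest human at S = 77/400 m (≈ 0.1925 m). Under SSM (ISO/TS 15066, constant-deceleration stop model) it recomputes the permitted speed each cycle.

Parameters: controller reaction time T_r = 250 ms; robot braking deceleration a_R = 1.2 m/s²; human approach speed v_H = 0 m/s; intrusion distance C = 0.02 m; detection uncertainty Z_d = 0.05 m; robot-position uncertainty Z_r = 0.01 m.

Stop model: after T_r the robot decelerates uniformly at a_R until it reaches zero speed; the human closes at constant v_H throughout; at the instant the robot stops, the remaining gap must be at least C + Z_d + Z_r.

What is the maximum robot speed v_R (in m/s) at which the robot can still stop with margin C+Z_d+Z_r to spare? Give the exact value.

v_R_max = 3/10 m/s = 0.3000 m/s

at the boundary: (5/12)·v² + (1/4)·v + (-9/80) = 0
  disc = (1/4)² − 4·(5/12)·(-9/80) = 1/4 ; √disc = 1/2
  v_R = (−(1/4) + 1/2) / (2·(5/12)) = 3/10 m/s
check:
braking lasts T_s = (3/10)/(6/5) = 0.2500 s
reaction-phase robot travel = 0.3000·0.2500 = 0.0750 m
robot under decel: 0.3000²/(2·1.2000) = 0.0375 m
human over T_r+T_s: 0.0000·(0.2500+0.2500) = 0.0000 m
C+Z_d+Z_r = 0.0200+0.0500+0.0100 = 0.0800 m
sum ≈ 0.0750+0.0375+0.0000+0.0800 ≈ 0.1925 m = S ✓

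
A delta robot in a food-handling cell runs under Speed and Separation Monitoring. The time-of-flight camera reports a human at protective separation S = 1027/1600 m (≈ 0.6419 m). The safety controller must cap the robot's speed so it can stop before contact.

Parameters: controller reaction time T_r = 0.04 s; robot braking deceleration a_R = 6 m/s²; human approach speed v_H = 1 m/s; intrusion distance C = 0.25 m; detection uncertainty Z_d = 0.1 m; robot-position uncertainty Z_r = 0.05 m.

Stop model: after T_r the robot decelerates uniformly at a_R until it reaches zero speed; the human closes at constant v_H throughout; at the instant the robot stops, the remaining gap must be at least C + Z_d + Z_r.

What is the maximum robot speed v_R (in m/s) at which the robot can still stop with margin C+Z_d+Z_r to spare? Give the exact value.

v_R_max = 3/4 m/s = 0.7500 m/s

collect terms ⇒ (1/12)·v_R² + (31/150)·v_R + (-323/1600) = 0
  disc = (31/150)² − 4·(1/12)·(-323/1600) = 39601/360000 ; √disc = 199/600
  v_R = (−(31/150) + 199/600) / (2·(1/12)) = 3/4 m/s
check:
braking lasts T_s = (3/4)/6 = 0.1250 s
robot in T_r: 0.7500·0.0400 = 0.0300 m
braking distance = 0.7500²/(2·6.0000) = 0.0469 m
human closes 1.0000·0.1650 = 0.1650 m
residual clearance needed = 0.2500+0.1000+0.0500 = 0.4000 m
sum ≈ 0.0300+0.0469+0.1650+0.4000 ≈ 0.6419 m = S ✓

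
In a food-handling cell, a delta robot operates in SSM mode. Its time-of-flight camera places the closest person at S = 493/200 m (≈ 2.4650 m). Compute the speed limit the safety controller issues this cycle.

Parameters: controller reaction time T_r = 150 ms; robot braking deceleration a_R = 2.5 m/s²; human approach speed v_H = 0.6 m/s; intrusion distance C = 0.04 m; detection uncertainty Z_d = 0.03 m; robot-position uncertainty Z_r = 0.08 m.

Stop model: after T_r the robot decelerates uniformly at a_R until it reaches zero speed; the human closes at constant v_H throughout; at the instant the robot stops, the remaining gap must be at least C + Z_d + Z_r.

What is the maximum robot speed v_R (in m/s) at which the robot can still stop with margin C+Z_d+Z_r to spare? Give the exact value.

v_R_max = 5/2 m/s = 2.5000 m/s

quadratic (1/5)·v² + (39/100)·v + (-89/40) = 0
  disc = (39/100)² − 4·(1/5)·(-89/40) = 19321/10000 ; √disc = 139/100
  v_R = (−(39/100) + 139/100) / (2·(1/5)) = 5/2 m/s
check:
stop time T_s = (5/2)/(5/2) = 1.0000 s
reaction-phase robot travel = 2.5000·0.1500 = 0.3750 m
robot under decel: 2.5000²/(2·2.5000) = 1.2500 m
person approaches 0.6000·(0.1500+1.0000) = 0.6900 m
C+Z_d+Z_r = 0.0400+0.0300+0.0800 = 0.1500 m
sum ≈ 0.3750+1.2500+0.6900+0.1500 ≈ 2.4650 m = S ✓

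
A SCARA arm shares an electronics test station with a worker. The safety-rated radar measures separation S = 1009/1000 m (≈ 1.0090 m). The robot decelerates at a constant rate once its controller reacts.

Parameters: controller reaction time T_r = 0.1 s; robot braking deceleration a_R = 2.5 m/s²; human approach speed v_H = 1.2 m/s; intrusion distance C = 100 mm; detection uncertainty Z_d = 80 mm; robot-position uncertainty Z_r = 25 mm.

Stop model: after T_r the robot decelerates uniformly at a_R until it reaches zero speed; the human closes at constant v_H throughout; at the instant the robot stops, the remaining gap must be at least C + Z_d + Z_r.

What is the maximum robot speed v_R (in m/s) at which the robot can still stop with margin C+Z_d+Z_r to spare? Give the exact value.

at the boundary: (1/5)·v² + (29/50)·v + (-171/250) = 0
  disc = (29/50)² − 4·(1/5)·(-171/250) = 2209/2500 ; √disc = 47/50
  v_R = (−(29/50) + 47/50) / (2·(1/5)) = 9/10 m/s
check:
stop time T_s = (9/10)/(5/2) = 0.3600 s
robot covers v_R·T_r = 0.9000·0.1000 = 0.0900 m before braking
braking distance = 0.9000²/(2·2.5000) = 0.1620 m
human closes 1.2000·0.4600 = 0.5520 m
C+Z_d+Z_r = 0.1000+0.0800+0.0250 = 0.2050 m
sum ≈ 0.0900+0.1620+0.5520+0.2050 ≈ 1.0090 m = S ✓

v_R_max = 9/10 m/s = 0.9000 m/s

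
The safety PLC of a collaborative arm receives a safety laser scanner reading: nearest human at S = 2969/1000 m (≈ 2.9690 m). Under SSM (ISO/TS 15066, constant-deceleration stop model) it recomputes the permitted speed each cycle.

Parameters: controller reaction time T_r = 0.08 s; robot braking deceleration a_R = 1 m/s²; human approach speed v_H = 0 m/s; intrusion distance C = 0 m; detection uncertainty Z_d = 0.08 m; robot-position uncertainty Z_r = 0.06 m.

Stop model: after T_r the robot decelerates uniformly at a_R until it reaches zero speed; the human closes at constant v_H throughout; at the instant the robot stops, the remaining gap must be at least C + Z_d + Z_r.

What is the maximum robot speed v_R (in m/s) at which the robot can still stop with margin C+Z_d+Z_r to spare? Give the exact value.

quadratic (1/2)·v² + (2/25)·v + (-2829/1000) = 0
  disc = (2/25)² − 4·(1/2)·(-2829/1000) = 14161/2500 ; √disc = 119/50
  v_R = (−(2/25) + 119/50) / (2·(1/2)) = 23/10 m/s
check:
braking lasts T_s = (23/10)/1 = 2.3000 s
robot covers v_R·T_r = 2.3000·0.0800 = 0.1840 m before braking
robot under decel: 2.3000²/(2·1.0000) = 2.6450 m
person approaches 0.0000·(0.0800+2.3000) = 0.0000 m
C+Z_d+Z_r = 0.0000+0.0800+0.0600 = 0.1400 m
sum ≈ 0.1840+2.6450+0.0000+0.1400 ≈ 2.9690 m = S ✓

v_R_max = 23/10 m/s = 2.3000 m/s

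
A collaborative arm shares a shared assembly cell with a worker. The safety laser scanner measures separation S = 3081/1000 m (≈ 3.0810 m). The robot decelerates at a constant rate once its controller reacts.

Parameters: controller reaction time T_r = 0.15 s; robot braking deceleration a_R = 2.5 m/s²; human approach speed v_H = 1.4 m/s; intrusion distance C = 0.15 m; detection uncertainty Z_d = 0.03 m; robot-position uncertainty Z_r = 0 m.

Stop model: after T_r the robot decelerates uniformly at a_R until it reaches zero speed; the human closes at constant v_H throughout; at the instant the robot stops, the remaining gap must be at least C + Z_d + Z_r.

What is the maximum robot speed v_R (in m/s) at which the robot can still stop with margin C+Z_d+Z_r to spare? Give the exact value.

v_R_max = 23/10 m/s = 2.3000 m/s

collect terms ⇒ (1/5)·v_R² + (71/100)·v_R + (-2691/1000) = 0
  disc = (71/100)² − 4·(1/5)·(-2691/1000) = 26569/10000 ; √disc = 163/100
  v_R = (−(71/100) + 163/100) / (2·(1/5)) = 23/10 m/s
check:
stop time T_s = (23/10)/(5/2) = 0.9200 s
robot in T_r: 2.3000·0.1500 = 0.3450 m
robot under decel: 2.3000²/(2·2.5000) = 1.0580 m
human over T_r+T_s: 1.4000·(0.1500+0.9200) = 1.4980 m
residual clearance needed = 0.1500+0.0300+0.0000 = 0.1800 m
sum ≈ 0.3450+1.0580+1.4980+0.1800 ≈ 3.0810 m = S ✓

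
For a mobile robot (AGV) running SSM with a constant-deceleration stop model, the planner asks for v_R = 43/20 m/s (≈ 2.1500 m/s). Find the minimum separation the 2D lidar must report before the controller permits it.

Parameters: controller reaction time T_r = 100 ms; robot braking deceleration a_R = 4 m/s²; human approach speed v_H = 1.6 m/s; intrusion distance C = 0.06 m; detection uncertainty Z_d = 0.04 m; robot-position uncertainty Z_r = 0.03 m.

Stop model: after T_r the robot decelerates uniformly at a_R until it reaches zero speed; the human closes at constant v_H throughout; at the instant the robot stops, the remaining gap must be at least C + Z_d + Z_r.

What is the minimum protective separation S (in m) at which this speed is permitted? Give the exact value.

braking lasts T_s = (43/20)/4 = 0.5375 s
reaction-phase robot travel = 2.1500·0.1000 = 0.2150 m
robot covers 2.1500·0.5375 − ½·4.0000·0.5375² = 0.5778 m while stopping
human closes 1.6000·0.6375 = 1.0200 m
margins: 0.0600+0.0400+0.0300 = 0.1300 m
S_min ≈ 0.2150+0.5778+1.0200+0.1300  ⇒  S_min = 6217/3200 m

S_min = 6217/3200 m = 1.9428 m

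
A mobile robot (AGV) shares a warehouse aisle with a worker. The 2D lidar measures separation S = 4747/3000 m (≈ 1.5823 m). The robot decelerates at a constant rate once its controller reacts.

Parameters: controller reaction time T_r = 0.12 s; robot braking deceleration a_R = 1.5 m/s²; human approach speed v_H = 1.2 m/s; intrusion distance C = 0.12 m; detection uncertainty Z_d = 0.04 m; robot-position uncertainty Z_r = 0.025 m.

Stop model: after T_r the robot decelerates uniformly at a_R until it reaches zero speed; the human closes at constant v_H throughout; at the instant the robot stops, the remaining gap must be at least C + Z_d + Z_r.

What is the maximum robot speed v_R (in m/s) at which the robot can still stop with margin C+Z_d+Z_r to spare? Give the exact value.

v_R_max = 1 m/s = 1.0000 m/s

collect terms ⇒ (1/3)·v_R² + (23/25)·v_R + (-94/75) = 0
  disc = (23/25)² − 4·(1/3)·(-94/75) = 14161/5625 ; √disc = 119/75
  v_R = (−(23/25) + 119/75) / (2·(1/3)) = 1 m/s
check:
T_s = v_R/a_R = 1/(3/2) = 0.6667 s
robot covers v_R·T_r = 1.0000·0.1200 = 0.1200 m before braking
robot covers 1.0000·0.6667 − ½·1.5000·0.6667² = 0.3333 m while stopping
human closes 1.2000·0.7867 = 0.9440 m
residual clearance needed = 0.1200+0.0400+0.0250 = 0.1850 m
sum ≈ 0.1200+0.3333+0.9440+0.1850 ≈ 1.5823 m = S ✓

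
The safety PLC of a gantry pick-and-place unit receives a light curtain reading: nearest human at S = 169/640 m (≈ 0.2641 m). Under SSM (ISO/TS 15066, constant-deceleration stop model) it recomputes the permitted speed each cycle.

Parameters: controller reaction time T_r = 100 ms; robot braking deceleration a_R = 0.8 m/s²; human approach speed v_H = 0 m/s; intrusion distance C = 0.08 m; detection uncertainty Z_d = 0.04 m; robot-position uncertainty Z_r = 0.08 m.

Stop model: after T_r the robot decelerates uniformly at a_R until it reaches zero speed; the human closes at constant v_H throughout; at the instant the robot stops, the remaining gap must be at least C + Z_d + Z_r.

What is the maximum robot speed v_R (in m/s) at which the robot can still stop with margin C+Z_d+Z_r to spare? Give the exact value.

collect terms ⇒ (5/8)·v_R² + (1/10)·v_R + (-41/640) = 0
  disc = (1/10)² − 4·(5/8)·(-41/640) = 1089/6400 ; √disc = 33/80
  v_R = (−(1/10) + 33/80) / (2·(5/8)) = 1/4 m/s
check:
stop time T_s = (1/4)/(4/5) = 0.3125 s
robot covers v_R·T_r = 0.2500·0.1000 = 0.0250 m before braking
robot covers 0.2500·0.3125 − ½·0.8000·0.3125² = 0.0391 m while stopping
human closes 0.0000·0.4125 = 0.0000 m
C+Z_d+Z_r = 0.0800+0.0400+0.0800 = 0.2000 m
sum ≈ 0.0250+0.0391+0.0000+0.2000 ≈ 0.2641 m = S ✓

v_R_max = 1/4 m/s = 0.2500 m/s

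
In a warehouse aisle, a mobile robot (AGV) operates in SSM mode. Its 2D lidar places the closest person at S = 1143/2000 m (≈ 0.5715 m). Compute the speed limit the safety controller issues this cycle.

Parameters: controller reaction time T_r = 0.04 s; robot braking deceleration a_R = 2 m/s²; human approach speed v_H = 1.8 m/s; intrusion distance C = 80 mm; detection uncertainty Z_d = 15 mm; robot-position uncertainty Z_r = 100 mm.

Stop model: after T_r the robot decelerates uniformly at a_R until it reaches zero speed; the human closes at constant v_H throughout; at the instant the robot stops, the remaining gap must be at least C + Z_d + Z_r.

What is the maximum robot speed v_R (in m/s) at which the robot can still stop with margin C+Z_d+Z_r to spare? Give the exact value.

quadratic (1/4)·v² + (47/50)·v + (-609/2000) = 0
  disc = (47/50)² − 4·(1/4)·(-609/2000) = 11881/10000 ; √disc = 109/100
  v_R = (−(47/50) + 109/100) / (2·(1/4)) = 3/10 m/s
check:
braking lasts T_s = (3/10)/2 = 0.1500 s
robot in T_r: 0.3000·0.0400 = 0.0120 m
robot under decel: 0.3000²/(2·2.0000) = 0.0225 m
person approaches 1.8000·(0.0400+0.1500) = 0.3420 m
residual clearance needed = 0.0800+0.0150+0.1000 = 0.1950 m
sum ≈ 0.0120+0.0225+0.3420+0.1950 ≈ 0.5715 m = S ✓

v_R_max = 3/10 m/s = 0.3000 m/s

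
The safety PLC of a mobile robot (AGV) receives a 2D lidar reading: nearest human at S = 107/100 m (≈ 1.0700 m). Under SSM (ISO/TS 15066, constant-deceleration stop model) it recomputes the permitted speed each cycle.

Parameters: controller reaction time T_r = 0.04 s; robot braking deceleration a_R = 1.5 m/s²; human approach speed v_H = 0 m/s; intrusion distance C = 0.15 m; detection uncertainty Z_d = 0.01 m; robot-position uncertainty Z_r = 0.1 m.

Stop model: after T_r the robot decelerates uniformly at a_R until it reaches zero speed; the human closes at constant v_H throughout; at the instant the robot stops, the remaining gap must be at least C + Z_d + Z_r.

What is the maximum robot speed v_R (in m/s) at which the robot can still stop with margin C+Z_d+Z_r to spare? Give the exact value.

at the boundary: (1/3)·v² + (1/25)·v + (-81/100) = 0
  disc = (1/25)² − 4·(1/3)·(-81/100) = 676/625 ; √disc = 26/25
  v_R = (−(1/25) + 26/25) / (2·(1/3)) = 3/2 m/s
check:
stop time T_s = (3/2)/(3/2) = 1.0000 s
reaction-phase robot travel = 1.5000·0.0400 = 0.0600 m
robot covers 1.5000·1.0000 − ½·1.5000·1.0000² = 0.7500 m while stopping
human closes 0.0000·1.0400 = 0.0000 m
margins: 0.1500+0.0100+0.1000 = 0.2600 m
sum ≈ 0.0600+0.7500+0.0000+0.2600 ≈ 1.0700 m = S ✓

v_R_max = 3/2 m/s = 1.5000 m/s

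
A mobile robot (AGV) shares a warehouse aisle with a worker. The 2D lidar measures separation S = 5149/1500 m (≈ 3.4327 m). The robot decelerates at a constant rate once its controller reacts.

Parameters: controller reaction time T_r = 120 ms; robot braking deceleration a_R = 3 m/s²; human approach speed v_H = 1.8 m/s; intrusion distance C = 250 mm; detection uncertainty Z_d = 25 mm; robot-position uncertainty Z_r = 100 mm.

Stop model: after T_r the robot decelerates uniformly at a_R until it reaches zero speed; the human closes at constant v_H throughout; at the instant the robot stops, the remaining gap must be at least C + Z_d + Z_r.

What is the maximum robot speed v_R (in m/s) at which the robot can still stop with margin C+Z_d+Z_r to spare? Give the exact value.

at the boundary: (1/6)·v² + (18/25)·v + (-341/120) = 0
  disc = (18/25)² − 4·(1/6)·(-341/120) = 54289/22500 ; √disc = 233/150
  v_R = (−(18/25) + 233/150) / (2·(1/6)) = 5/2 m/s
check:
stop time T_s = (5/2)/3 = 0.8333 s
robot covers v_R·T_r = 2.5000·0.1200 = 0.3000 m before braking
braking distance = 2.5000²/(2·3.0000) = 1.0417 m
person approaches 1.8000·(0.1200+0.8333) = 1.7160 m
residual clearance needed = 0.2500+0.0250+0.1000 = 0.3750 m
sum ≈ 0.3000+1.0417+1.7160+0.3750 ≈ 3.4327 m = S ✓

v_R_max = 5/2 m/s = 2.5000 m/s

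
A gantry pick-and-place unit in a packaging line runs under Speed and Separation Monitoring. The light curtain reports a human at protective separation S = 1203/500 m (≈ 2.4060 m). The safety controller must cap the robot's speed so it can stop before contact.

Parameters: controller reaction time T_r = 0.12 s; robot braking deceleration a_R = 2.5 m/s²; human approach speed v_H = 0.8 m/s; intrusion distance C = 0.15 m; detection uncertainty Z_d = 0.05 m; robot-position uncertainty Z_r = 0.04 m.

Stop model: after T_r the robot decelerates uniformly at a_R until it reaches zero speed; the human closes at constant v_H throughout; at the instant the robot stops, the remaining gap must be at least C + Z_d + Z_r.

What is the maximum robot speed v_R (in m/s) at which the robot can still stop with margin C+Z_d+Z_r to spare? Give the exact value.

collect terms ⇒ (1/5)·v_R² + (11/25)·v_R + (-207/100) = 0
  disc = (11/25)² − 4·(1/5)·(-207/100) = 1156/625 ; √disc = 34/25
  v_R = (−(11/25) + 34/25) / (2·(1/5)) = 23/10 m/s
check:
stop time T_s = (23/10)/(5/2) = 0.9200 s
robot in T_r: 2.3000·0.1200 = 0.2760 m
robot under decel: 2.3000²/(2·2.5000) = 1.0580 m
person approaches 0.8000·(0.1200+0.9200) = 0.8320 m
residual clearance needed = 0.1500+0.0500+0.0400 = 0.2400 m
sum ≈ 0.2760+1.0580+0.8320+0.2400 ≈ 2.4060 m = S ✓

v_R_max = 23/10 m/s = 2.3000 m/s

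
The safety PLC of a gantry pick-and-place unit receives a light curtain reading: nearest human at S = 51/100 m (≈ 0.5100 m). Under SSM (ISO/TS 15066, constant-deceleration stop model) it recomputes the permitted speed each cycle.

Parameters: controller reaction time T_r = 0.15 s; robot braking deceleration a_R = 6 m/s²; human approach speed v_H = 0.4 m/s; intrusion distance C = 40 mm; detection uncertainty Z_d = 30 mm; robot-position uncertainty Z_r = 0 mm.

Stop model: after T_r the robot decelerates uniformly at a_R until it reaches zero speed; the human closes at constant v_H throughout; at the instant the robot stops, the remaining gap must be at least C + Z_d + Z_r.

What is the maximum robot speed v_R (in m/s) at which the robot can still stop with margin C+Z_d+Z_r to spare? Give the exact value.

v_R_max = 6/5 m/s = 1.2000 m/s

at the boundary: (1/12)·v² + (13/60)·v + (-19/50) = 0
  disc = (13/60)² − 4·(1/12)·(-19/50) = 25/144 ; √disc = 5/12
  v_R = (−(13/60) + 5/12) / (2·(1/12)) = 6/5 m/s
check:
braking lasts T_s = (6/5)/6 = 0.2000 s
reaction-phase robot travel = 1.2000·0.1500 = 0.1800 m
robot under decel: 1.2000²/(2·6.0000) = 0.1200 m
human over T_r+T_s: 0.4000·(0.1500+0.2000) = 0.1400 m
C+Z_d+Z_r = 0.0400+0.0300+0.0000 = 0.0700 m
sum ≈ 0.1800+0.1200+0.1400+0.0700 ≈ 0.5100 m = S ✓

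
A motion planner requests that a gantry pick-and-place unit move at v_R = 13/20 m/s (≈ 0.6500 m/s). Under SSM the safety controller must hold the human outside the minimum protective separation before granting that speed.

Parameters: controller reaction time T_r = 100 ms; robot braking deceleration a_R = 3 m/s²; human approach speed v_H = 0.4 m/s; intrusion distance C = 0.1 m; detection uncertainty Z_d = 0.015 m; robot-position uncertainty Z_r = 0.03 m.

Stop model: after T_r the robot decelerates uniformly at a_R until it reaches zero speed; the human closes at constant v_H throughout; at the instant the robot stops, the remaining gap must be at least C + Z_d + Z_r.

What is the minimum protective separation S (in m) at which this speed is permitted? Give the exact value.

S_min = 977/2400 m = 0.4071 m

braking lasts T_s = (13/20)/3 = 0.2167 s
reaction-phase robot travel = 0.6500·0.1000 = 0.0650 m
robot under decel: 0.6500²/(2·3.0000) = 0.0704 m
human closes 0.4000·0.3167 = 0.1267 m
C+Z_d+Z_r = 0.1000+0.0150+0.0300 = 0.1450 m
S_min ≈ 0.0650+0.0704+0.1267+0.1450  ⇒  S_min = 977/2400 m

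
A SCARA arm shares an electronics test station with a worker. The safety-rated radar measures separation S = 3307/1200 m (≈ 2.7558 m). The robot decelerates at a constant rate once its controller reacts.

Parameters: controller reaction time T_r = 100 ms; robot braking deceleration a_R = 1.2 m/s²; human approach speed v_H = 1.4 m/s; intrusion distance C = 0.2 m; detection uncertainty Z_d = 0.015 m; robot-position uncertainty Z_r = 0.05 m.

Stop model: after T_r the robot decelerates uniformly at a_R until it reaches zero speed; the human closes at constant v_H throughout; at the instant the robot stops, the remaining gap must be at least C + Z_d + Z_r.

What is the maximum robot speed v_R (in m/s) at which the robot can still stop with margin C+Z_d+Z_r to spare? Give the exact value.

at the boundary: (5/12)·v² + (19/15)·v + (-2821/1200) = 0
  disc = (19/15)² − 4·(5/12)·(-2821/1200) = 2209/400 ; √disc = 47/20
  v_R = (−(19/15) + 47/20) / (2·(5/12)) = 13/10 m/s
check:
braking lasts T_s = (13/10)/(6/5) = 1.0833 s
robot in T_r: 1.3000·0.1000 = 0.1300 m
robot under decel: 1.3000²/(2·1.2000) = 0.7042 m
human over T_r+T_s: 1.4000·(0.1000+1.0833) = 1.6567 m
margins: 0.2000+0.0150+0.0500 = 0.2650 m
sum ≈ 0.1300+0.7042+1.6567+0.2650 ≈ 2.7558 m = S ✓

v_R_max = 13/10 m/s = 1.3000 m/s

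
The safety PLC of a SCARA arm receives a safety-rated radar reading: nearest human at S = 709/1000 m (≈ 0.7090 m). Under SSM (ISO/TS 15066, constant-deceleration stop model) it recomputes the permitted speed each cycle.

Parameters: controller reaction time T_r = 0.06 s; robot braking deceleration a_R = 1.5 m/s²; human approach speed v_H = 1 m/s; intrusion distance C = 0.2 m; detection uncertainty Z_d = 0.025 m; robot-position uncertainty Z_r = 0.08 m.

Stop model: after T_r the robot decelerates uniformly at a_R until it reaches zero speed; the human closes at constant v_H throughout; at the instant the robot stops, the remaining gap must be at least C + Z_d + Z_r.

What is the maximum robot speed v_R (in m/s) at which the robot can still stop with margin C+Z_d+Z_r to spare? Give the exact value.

v_R_max = 2/5 m/s = 0.4000 m/s

at the boundary: (1/3)·v² + (109/150)·v + (-43/125) = 0
  disc = (109/150)² − 4·(1/3)·(-43/125) = 22201/22500 ; √disc = 149/150
  v_R = (−(109/150) + 149/150) / (2·(1/3)) = 2/5 m/s
check:
stop time T_s = (2/5)/(3/2) = 0.2667 s
robot covers v_R·T_r = 0.4000·0.0600 = 0.0240 m before braking
robot under decel: 0.4000²/(2·1.5000) = 0.0533 m
person approaches 1.0000·(0.0600+0.2667) = 0.3267 m
C+Z_d+Z_r = 0.2000+0.0250+0.0800 = 0.3050 m
sum ≈ 0.0240+0.0533+0.3267+0.3050 ≈ 0.7090 m = S ✓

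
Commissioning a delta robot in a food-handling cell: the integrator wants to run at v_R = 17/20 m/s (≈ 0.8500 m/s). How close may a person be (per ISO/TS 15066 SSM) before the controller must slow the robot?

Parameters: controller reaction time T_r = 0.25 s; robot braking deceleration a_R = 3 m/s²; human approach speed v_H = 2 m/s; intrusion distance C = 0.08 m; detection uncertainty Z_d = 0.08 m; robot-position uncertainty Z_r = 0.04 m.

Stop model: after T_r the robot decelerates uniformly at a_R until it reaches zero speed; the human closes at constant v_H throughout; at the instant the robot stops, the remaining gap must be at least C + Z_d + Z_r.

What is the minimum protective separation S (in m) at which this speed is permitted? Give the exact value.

braking lasts T_s = (17/20)/3 = 0.2833 s
reaction-phase robot travel = 0.8500·0.2500 = 0.2125 m
robot under decel: 0.8500²/(2·3.0000) = 0.1204 m
person approaches 2.0000·(0.2500+0.2833) = 1.0667 m
margins: 0.0800+0.0800+0.0400 = 0.2000 m
S_min ≈ 0.2125+0.1204+1.0667+0.2000  ⇒  S_min = 3839/2400 m

S_min = 3839/2400 m = 1.5996 m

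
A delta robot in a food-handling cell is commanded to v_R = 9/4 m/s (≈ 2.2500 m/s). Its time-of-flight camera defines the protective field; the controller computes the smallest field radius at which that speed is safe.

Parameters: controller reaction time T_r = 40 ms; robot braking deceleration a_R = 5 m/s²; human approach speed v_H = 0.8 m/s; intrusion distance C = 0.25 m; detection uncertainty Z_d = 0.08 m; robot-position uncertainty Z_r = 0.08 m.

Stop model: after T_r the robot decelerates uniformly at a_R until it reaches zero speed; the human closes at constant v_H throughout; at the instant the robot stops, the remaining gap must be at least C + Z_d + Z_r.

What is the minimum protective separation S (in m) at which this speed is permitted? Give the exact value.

S_min = 5593/4000 m = 1.3982 m

T_s = v_R/a_R = (9/4)/5 = 0.4500 s
robot in T_r: 2.2500·0.0400 = 0.0900 m
robot covers 2.2500·0.4500 − ½·5.0000·0.4500² = 0.5062 m while stopping
person approaches 0.8000·(0.0400+0.4500) = 0.3920 m
residual clearance needed = 0.2500+0.0800+0.0800 = 0.4100 m
S_min ≈ 0.0900+0.5062+0.3920+0.4100  ⇒  S_min = 5593/4000 m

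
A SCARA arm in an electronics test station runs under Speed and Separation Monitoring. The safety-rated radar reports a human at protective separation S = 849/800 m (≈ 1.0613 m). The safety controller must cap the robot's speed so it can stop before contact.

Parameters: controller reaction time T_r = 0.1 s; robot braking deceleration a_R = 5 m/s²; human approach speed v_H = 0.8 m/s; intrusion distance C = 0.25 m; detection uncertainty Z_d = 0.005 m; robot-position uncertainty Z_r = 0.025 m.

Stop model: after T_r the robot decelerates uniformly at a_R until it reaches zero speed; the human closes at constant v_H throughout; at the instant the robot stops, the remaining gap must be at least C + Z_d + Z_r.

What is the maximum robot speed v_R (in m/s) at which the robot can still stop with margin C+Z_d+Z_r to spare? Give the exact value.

v_R_max = 33/20 m/s = 1.6500 m/s

at the boundary: (1/10)·v² + (13/50)·v + (-561/800) = 0
  disc = (13/50)² − 4·(1/10)·(-561/800) = 3481/10000 ; √disc = 59/100
  v_R = (−(13/50) + 59/100) / (2·(1/10)) = 33/20 m/s
check:
braking lasts T_s = (33/20)/5 = 0.3300 s
robot in T_r: 1.6500·0.1000 = 0.1650 m
braking distance = 1.6500²/(2·5.0000) = 0.2722 m
person approaches 0.8000·(0.1000+0.3300) = 0.3440 m
margins: 0.2500+0.0050+0.0250 = 0.2800 m
sum ≈ 0.1650+0.2722+0.3440+0.2800 ≈ 1.0613 m = S ✓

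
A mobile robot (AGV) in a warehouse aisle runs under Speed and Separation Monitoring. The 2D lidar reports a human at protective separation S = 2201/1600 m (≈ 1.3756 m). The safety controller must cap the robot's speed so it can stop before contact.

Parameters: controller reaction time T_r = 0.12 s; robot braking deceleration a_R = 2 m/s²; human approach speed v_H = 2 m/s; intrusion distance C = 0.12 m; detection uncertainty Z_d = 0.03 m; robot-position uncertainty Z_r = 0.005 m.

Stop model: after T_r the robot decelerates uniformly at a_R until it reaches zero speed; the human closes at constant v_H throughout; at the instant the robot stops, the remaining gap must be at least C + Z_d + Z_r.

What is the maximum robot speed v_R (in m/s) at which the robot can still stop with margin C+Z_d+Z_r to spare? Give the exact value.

v_R_max = 3/4 m/s = 0.7500 m/s

quadratic (1/4)·v² + (28/25)·v + (-1569/1600) = 0
  disc = (28/25)² − 4·(1/4)·(-1569/1600) = 89401/40000 ; √disc = 299/200
  v_R = (−(28/25) + 299/200) / (2·(1/4)) = 3/4 m/s
check:
T_s = v_R/a_R = (3/4)/2 = 0.3750 s
robot covers v_R·T_r = 0.7500·0.1200 = 0.0900 m before braking
robot under decel: 0.7500²/(2·2.0000) = 0.1406 m
person approaches 2.0000·(0.1200+0.3750) = 0.9900 m
C+Z_d+Z_r = 0.1200+0.0300+0.0050 = 0.1550 m
sum ≈ 0.0900+0.1406+0.9900+0.1550 ≈ 1.3756 m = S ✓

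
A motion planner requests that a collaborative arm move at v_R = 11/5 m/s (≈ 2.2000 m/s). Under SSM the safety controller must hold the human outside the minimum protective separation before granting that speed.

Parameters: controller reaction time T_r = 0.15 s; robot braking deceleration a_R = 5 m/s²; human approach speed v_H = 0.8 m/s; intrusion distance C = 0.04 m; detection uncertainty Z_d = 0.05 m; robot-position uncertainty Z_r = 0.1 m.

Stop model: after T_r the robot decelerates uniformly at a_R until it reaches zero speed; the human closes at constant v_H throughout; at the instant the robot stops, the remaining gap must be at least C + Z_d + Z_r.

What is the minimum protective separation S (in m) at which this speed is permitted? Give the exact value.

stop time T_s = (11/5)/5 = 0.4400 s
robot in T_r: 2.2000·0.1500 = 0.3300 m
robot under decel: 2.2000²/(2·5.0000) = 0.4840 m
human closes 0.8000·0.5900 = 0.4720 m
C+Z_d+Z_r = 0.0400+0.0500+0.1000 = 0.1900 m
S_min ≈ 0.3300+0.4840+0.4720+0.1900  ⇒  S_min = 369/250 m

S_min = 369/250 m = 1.4760 m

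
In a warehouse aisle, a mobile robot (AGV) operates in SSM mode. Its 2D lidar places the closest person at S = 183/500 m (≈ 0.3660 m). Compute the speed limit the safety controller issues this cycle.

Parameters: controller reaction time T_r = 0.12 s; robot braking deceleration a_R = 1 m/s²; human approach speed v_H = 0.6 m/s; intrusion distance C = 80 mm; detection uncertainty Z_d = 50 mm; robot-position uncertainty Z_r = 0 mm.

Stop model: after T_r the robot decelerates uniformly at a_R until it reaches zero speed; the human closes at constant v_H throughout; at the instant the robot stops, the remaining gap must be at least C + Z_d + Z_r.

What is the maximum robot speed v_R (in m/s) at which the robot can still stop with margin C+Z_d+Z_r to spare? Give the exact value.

collect terms ⇒ (1/2)·v_R² + (18/25)·v_R + (-41/250) = 0
  disc = (18/25)² − 4·(1/2)·(-41/250) = 529/625 ; √disc = 23/25
  v_R = (−(18/25) + 23/25) / (2·(1/2)) = 1/5 m/s
check:
stop time T_s = (1/5)/1 = 0.2000 s
reaction-phase robot travel = 0.2000·0.1200 = 0.0240 m
braking distance = 0.2000²/(2·1.0000) = 0.0200 m
human closes 0.6000·0.3200 = 0.1920 m
margins: 0.0800+0.0500+0.0000 = 0.1300 m
sum ≈ 0.0240+0.0200+0.1920+0.1300 ≈ 0.3660 m = S ✓

v_R_max = 1/5 m/s = 0.2000 m/s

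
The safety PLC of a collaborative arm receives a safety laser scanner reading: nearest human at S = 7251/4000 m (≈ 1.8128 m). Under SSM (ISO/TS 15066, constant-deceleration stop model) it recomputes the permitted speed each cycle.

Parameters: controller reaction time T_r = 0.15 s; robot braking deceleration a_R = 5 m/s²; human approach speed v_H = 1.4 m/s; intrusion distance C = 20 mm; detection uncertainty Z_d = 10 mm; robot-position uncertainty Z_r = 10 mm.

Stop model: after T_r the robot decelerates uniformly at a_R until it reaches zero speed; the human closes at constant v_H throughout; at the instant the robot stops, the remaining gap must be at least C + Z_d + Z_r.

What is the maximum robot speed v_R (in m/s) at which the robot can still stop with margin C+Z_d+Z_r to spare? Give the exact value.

v_R_max = 47/20 m/s = 2.3500 m/s

at the boundary: (1/10)·v² + (43/100)·v + (-6251/4000) = 0
  disc = (43/100)² − 4·(1/10)·(-6251/4000) = 81/100 ; √disc = 9/10
  v_R = (−(43/100) + 9/10) / (2·(1/10)) = 47/20 m/s
check:
T_s = v_R/a_R = (47/20)/5 = 0.4700 s
robot in T_r: 2.3500·0.1500 = 0.3525 m
robot under decel: 2.3500²/(2·5.0000) = 0.5523 m
person approaches 1.4000·(0.1500+0.4700) = 0.8680 m
margins: 0.0200+0.0100+0.0100 = 0.0400 m
sum ≈ 0.3525+0.5523+0.8680+0.0400 ≈ 1.8128 m = S ✓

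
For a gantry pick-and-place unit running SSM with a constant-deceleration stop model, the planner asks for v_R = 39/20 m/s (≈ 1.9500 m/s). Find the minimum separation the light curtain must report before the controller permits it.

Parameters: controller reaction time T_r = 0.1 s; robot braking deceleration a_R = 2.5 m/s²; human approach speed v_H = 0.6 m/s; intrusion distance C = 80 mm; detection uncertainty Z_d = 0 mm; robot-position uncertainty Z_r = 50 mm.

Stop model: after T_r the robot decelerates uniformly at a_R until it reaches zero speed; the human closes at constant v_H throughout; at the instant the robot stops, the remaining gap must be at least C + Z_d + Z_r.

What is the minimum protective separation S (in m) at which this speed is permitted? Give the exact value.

S_min = 3227/2000 m = 1.6135 m

braking lasts T_s = (39/20)/(5/2) = 0.7800 s
robot covers v_R·T_r = 1.9500·0.1000 = 0.1950 m before braking
robot under decel: 1.9500²/(2·2.5000) = 0.7605 m
human over T_r+T_s: 0.6000·(0.1000+0.7800) = 0.5280 m
margins: 0.0800+0.0000+0.0500 = 0.1300 m
S_min ≈ 0.1950+0.7605+0.5280+0.1300  ⇒  S_min = 3227/2000 m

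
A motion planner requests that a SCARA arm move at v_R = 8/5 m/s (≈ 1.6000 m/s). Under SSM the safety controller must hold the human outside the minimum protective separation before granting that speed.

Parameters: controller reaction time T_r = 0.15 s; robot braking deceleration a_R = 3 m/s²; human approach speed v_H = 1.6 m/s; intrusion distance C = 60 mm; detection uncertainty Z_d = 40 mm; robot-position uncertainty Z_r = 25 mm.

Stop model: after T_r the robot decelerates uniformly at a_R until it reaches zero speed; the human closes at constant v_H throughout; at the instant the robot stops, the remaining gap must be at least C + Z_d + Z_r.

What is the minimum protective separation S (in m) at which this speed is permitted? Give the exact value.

S_min = 377/200 m = 1.8850 m

braking lasts T_s = (8/5)/3 = 0.5333 s
reaction-phase robot travel = 1.6000·0.1500 = 0.2400 m
robot under decel: 1.6000²/(2·3.0000) = 0.4267 m
human over T_r+T_s: 1.6000·(0.1500+0.5333) = 1.0933 m
margins: 0.0600+0.0400+0.0250 = 0.1250 m
S_min ≈ 0.2400+0.4267+1.0933+0.1250  ⇒  S_min = 377/200 m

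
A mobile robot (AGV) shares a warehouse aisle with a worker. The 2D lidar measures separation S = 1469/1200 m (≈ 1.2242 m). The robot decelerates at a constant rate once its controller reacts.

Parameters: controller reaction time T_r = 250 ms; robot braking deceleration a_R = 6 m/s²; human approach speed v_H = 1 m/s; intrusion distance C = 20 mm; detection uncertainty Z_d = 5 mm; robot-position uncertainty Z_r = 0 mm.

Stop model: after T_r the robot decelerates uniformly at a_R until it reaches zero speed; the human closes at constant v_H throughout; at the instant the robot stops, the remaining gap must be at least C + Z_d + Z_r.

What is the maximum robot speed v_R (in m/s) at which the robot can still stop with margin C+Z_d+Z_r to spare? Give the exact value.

collect terms ⇒ (1/12)·v_R² + (5/12)·v_R + (-1139/1200) = 0
  disc = (5/12)² − 4·(1/12)·(-1139/1200) = 49/100 ; √disc = 7/10
  v_R = (−(5/12) + 7/10) / (2·(1/12)) = 17/10 m/s
check:
stop time T_s = (17/10)/6 = 0.2833 s
reaction-phase robot travel = 1.7000·0.2500 = 0.4250 m
robot under decel: 1.7000²/(2·6.0000) = 0.2408 m
human over T_r+T_s: 1.0000·(0.2500+0.2833) = 0.5333 m
residual clearance needed = 0.0200+0.0050+0.0000 = 0.0250 m
sum ≈ 0.4250+0.2408+0.5333+0.0250 ≈ 1.2242 m = S ✓

v_R_max = 17/10 m/s = 1.7000 m/s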